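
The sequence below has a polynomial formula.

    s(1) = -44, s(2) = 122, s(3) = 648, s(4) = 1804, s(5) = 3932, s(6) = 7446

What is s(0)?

-48

D1: 166, 526, 1156, 2128, 3514
D2: 360, 630, 972, 1386
D3: 270, 342, 414
D4: 72, 72
The fourth differences are constant at 72.
Work back: 270 − 72 = 198;  360 − 198 = 162;  166 − 162 = 4;  -44 − 4 = -48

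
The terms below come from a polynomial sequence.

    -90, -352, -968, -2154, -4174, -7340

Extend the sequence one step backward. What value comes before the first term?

First differences: -262  -616  -1186  -2020  -3166
Second differences: -354  -570  -834  -1146
Third differences: -216  -264  -312
Fourth differences: -48  -48
The fourth differences are constant at -48.
Work back: -216 + 48 = -168;  -354 + 168 = -186;  -262 + 186 = -76;  -90 + 76 = -14

-14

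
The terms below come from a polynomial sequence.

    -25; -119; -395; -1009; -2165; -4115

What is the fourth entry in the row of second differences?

-794

First differences: -94, -276, -614, -1156, -1950
Second differences: -182, -338, -542, -794
Third differences: -156, -204, -252
Fourth differences: -48, -48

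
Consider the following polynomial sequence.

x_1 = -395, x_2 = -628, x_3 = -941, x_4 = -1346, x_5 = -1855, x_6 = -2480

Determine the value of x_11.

-7765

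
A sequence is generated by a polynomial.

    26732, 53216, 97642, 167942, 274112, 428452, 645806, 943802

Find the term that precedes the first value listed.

12082

First differences: 26484  44426  70300  106170  154340  217354  297996
Second differences: 17942  25874  35870  48170  63014  80642
Third differences: 7932  9996  12300  14844  17628
Fourth differences: 2064  2304  2544  2784
Fifth differences: 240  240  240
The fifth differences are constant at 240.
Work back: 2064 − 240 = 1824;  7932 − 1824 = 6108;  17942 − 6108 = 11834;  26484 − 11834 = 14650;  26732 − 14650 = 12082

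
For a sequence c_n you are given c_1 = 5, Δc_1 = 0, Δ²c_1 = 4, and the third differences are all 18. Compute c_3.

Build the table forward from the leading diagonal:
Δ³: 18, 18, 18
Δ²: 4, 22, 40
Δ: 0, 4, 26
c: 5, 5, 9

9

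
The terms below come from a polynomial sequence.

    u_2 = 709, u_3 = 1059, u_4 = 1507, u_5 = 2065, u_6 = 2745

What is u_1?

445

Δ: 350  448  558  680
Δ²: 98  110  122
Δ³: 12  12
The third differences are constant at 12.
Work back: 98 − 12 = 86;  350 − 86 = 264;  709 − 264 = 445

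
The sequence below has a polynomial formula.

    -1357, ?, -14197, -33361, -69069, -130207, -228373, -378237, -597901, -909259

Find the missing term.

-5043

Using the last 8 terms:
D1: -19164, -35708, -61138, -98166, -149864, -219664, -311358
D2: -16544, -25430, -37028, -51698, -69800, -91694
D3: -8886, -11598, -14670, -18102, -21894
D4: -2712, -3072, -3432, -3792
D5: -360, -360, -360
Constant fifth difference = -360.
Extend backward: -2712 + 360 = -2352;  -8886 + 2352 = -6534;  -16544 + 6534 = -10010;  -19164 + 10010 = -9154;  -14197 + 9154 = -5043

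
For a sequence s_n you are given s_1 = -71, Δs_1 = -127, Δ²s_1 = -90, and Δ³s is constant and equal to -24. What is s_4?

Build the table forward from the leading diagonal:
Third differences: -24  -24  -24  -24
Second differences: -90  -114  -138  -162
First differences: -127  -217  -331  -469
s: -71  -198  -415  -746

-746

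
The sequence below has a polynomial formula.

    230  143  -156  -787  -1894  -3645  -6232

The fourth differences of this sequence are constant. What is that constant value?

Δ: -87, -299, -631, -1107, -1751, -2587
Δ²: -212, -332, -476, -644, -836
Δ³: -120, -144, -168, -192
Δ⁴: -24, -24, -24

-24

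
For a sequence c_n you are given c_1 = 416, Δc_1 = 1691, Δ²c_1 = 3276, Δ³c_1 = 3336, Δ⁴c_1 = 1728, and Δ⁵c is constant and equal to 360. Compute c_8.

265849

Build the table forward from the leading diagonal:
Fifth differences: 360, 360, 360, 360, 360, 360, 360, 360
Fourth differences: 1728, 2088, 2448, 2808, 3168, 3528, 3888, 4248
Third differences: 3336, 5064, 7152, 9600, 12408, 15576, 19104, 22992
Second differences: 3276, 6612, 11676, 18828, 28428, 40836, 56412, 75516
First differences: 1691, 4967, 11579, 23255, 42083, 70511, 111347, 167759
c: 416, 2107, 7074, 18653, 41908, 83991, 154502, 265849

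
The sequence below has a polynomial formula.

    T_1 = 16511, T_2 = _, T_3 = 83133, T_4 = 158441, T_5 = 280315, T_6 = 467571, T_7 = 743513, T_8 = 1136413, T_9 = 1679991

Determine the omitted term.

39583

Using the last 7 terms:
D1: 75308, 121874, 187256, 275942, 392900, 543578
D2: 46566, 65382, 88686, 116958, 150678
D3: 18816, 23304, 28272, 33720
D4: 4488, 4968, 5448
D5: 480, 480
Constant fifth difference = 480.
Extend backward: 4488 − 480 = 4008;  18816 − 4008 = 14808;  46566 − 14808 = 31758;  75308 − 31758 = 43550;  83133 − 43550 = 39583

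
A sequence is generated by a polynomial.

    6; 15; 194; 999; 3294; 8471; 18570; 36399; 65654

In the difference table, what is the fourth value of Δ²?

D1: 9, 179, 805, 2295, 5177, 10099, 17829, 29255
D2: 170, 626, 1490, 2882, 4922, 7730, 11426
D3: 456, 864, 1392, 2040, 2808, 3696
D4: 408, 528, 648, 768, 888
D5: 120, 120, 120, 120

2882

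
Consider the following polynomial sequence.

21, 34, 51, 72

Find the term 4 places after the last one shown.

196

Δ: 13 , 17 , 21
Δ²: 4 , 4
Second differences constant at 4.
21 + 4 = 25;  72 + 25 = 97
25 + 4 = 29;  97 + 29 = 126
29 + 4 = 33;  126 + 33 = 159
33 + 4 = 37;  159 + 37 = 196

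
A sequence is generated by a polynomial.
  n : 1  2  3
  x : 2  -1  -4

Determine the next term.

-7

Δ: -3 , -3
First differences constant at -3.
-4 − 3 = -7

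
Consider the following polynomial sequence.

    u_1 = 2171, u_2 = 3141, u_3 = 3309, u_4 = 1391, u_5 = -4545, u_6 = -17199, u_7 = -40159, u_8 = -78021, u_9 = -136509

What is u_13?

-737401

Δ: 970, 168, -1918, -5936, -12654, -22960, -37862, -58488
Δ²: -802, -2086, -4018, -6718, -10306, -14902, -20626
Δ³: -1284, -1932, -2700, -3588, -4596, -5724
Δ⁴: -648, -768, -888, -1008, -1128
Δ⁵: -120, -120, -120, -120
The fifth differences are constant (-120).
-1128 − 120 = -1248;  -5724 − 1248 = -6972;  -20626 − 6972 = -27598;  -58488 − 27598 = -86086;  -136509 − 86086 = -222595
-1248 − 120 = -1368;  -6972 − 1368 = -8340;  -27598 − 8340 = -35938;  -86086 − 35938 = -122024;  -222595 − 122024 = -344619
-1368 − 120 = -1488;  -8340 − 1488 = -9828;  -35938 − 9828 = -45766;  -122024 − 45766 = -167790;  -344619 − 167790 = -512409
-1488 − 120 = -1608;  -9828 − 1608 = -11436;  -45766 − 11436 = -57202;  -167790 − 57202 = -224992;  -512409 − 224992 = -737401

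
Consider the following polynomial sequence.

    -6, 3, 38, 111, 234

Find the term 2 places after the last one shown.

First differences: 9 , 35 , 73 , 123
Second differences: 26 , 38 , 50
Third differences: 12 , 12
Constant third difference = 12, so extend:
50 + 12 = 62;  123 + 62 = 185;  234 + 185 = 419
62 + 12 = 74;  185 + 74 = 259;  419 + 259 = 678

678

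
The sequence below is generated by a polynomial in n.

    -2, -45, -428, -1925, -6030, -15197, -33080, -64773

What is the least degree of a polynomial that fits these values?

Δ: -43, -383, -1497, -4105, -9167, -17883, -31693
Δ²: -340, -1114, -2608, -5062, -8716, -13810
Δ³: -774, -1494, -2454, -3654, -5094
Δ⁴: -720, -960, -1200, -1440
Δ⁵: -240, -240, -240
The fifth differences are constant, so the polynomial has degree 5.

5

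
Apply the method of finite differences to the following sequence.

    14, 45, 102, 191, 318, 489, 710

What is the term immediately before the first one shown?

31  57  89  127  171  221
26  32  38  44  50
6  6  6  6
The third differences are constant at 6.
Work back: 26 − 6 = 20;  31 − 20 = 11;  14 − 11 = 3

3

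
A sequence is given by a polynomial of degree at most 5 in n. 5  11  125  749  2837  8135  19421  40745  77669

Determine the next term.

6, 114, 624, 2088, 5298, 11286, 21324, 36924
108, 510, 1464, 3210, 5988, 10038, 15600
402, 954, 1746, 2778, 4050, 5562
552, 792, 1032, 1272, 1512
240, 240, 240, 240
Constant fifth difference = 240, so extend:
1512 + 240 = 1752;  5562 + 1752 = 7314;  15600 + 7314 = 22914;  36924 + 22914 = 59838;  77669 + 59838 = 137507

137507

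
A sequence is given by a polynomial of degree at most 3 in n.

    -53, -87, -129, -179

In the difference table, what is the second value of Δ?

Δ: -34, -42, -50
Δ²: -8, -8

-42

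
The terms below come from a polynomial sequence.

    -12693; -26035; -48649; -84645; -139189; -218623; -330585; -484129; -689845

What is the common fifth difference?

Δ: -13342, -22614, -35996, -54544, -79434, -111962, -153544, -205716
Δ²: -9272, -13382, -18548, -24890, -32528, -41582, -52172
Δ³: -4110, -5166, -6342, -7638, -9054, -10590
Δ⁴: -1056, -1176, -1296, -1416, -1536
Δ⁵: -120, -120, -120, -120

-120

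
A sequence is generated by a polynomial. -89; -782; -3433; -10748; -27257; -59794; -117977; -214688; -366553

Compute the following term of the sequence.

-594422

Δ: -693  -2651  -7315  -16509  -32537  -58183  -96711  -151865
Δ²: -1958  -4664  -9194  -16028  -25646  -38528  -55154
Δ³: -2706  -4530  -6834  -9618  -12882  -16626
Δ⁴: -1824  -2304  -2784  -3264  -3744
Δ⁵: -480  -480  -480  -480
The fifth differences are constant (-480).
-3744 − 480 = -4224;  -16626 − 4224 = -20850;  -55154 − 20850 = -76004;  -151865 − 76004 = -227869;  -366553 − 227869 = -594422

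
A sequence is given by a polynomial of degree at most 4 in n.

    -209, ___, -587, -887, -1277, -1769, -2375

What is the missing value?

-365

Using the last 5 terms:
Δ: -300  -390  -492  -606
Δ²: -90  -102  -114
Δ³: -12  -12
Constant third difference = -12.
Extend backward: -90 + 12 = -78;  -300 + 78 = -222;  -587 + 222 = -365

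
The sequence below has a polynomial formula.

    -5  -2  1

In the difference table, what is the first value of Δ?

3

First differences: 3, 3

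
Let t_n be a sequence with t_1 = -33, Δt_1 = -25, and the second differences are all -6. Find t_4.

Build the table forward from the leading diagonal:
Δ²: -6, -6, -6, -6
Δ: -25, -31, -37, -43
t: -33, -58, -89, -126

-126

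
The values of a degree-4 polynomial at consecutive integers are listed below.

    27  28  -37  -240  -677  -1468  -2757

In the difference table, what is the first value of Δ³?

-72

Δ: 1, -65, -203, -437, -791, -1289
Δ²: -66, -138, -234, -354, -498
Δ³: -72, -96, -120, -144
Δ⁴: -24, -24, -24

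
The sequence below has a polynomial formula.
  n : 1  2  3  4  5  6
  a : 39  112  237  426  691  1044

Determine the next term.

1497

D1: 73 , 125 , 189 , 265 , 353
D2: 52 , 64 , 76 , 88
D3: 12 , 12 , 12
Third differences constant at 12.
88 + 12 = 100;  353 + 100 = 453;  1044 + 453 = 1497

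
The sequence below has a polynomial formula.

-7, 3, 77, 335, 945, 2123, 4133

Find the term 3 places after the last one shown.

18515

10, 74, 258, 610, 1178, 2010
64, 184, 352, 568, 832
120, 168, 216, 264
48, 48, 48
Fourth differences constant at 48.
264 + 48 = 312;  832 + 312 = 1144;  2010 + 1144 = 3154;  4133 + 3154 = 7287
312 + 48 = 360;  1144 + 360 = 1504;  3154 + 1504 = 4658;  7287 + 4658 = 11945
360 + 48 = 408;  1504 + 408 = 1912;  4658 + 1912 = 6570;  11945 + 6570 = 18515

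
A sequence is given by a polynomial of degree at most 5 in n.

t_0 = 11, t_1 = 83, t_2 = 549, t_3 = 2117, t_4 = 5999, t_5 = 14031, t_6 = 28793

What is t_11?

361053

Δ: 72, 466, 1568, 3882, 8032, 14762
Δ²: 394, 1102, 2314, 4150, 6730
Δ³: 708, 1212, 1836, 2580
Δ⁴: 504, 624, 744
Δ⁵: 120, 120
Constant fifth difference = 120, so extend:
744 + 120 = 864;  2580 + 864 = 3444;  6730 + 3444 = 10174;  14762 + 10174 = 24936;  28793 + 24936 = 53729
864 + 120 = 984;  3444 + 984 = 4428;  10174 + 4428 = 14602;  24936 + 14602 = 39538;  53729 + 39538 = 93267
984 + 120 = 1104;  4428 + 1104 = 5532;  14602 + 5532 = 20134;  39538 + 20134 = 59672;  93267 + 59672 = 152939
1104 + 120 = 1224;  5532 + 1224 = 6756;  20134 + 6756 = 26890;  59672 + 26890 = 86562;  152939 + 86562 = 239501
1224 + 120 = 1344;  6756 + 1344 = 8100;  26890 + 8100 = 34990;  86562 + 34990 = 121552;  239501 + 121552 = 361053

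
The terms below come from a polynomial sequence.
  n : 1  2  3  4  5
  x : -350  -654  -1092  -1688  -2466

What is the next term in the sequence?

-3450

D1: -304 , -438 , -596 , -778
D2: -134 , -158 , -182
D3: -24 , -24
Constant third difference = -24, so extend:
-182 − 24 = -206;  -778 − 206 = -984;  -2466 − 984 = -3450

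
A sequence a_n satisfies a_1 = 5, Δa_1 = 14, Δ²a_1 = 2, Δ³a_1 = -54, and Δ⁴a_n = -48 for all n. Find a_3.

Build the table forward from the leading diagonal:
Δ⁴: -48  -48  -48
Δ³: -54  -102  -150
Δ²: 2  -52  -154
Δ: 14  16  -36
a: 5  19  35

35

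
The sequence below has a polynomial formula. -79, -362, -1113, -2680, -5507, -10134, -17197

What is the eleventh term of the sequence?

-85889

First differences: -283, -751, -1567, -2827, -4627, -7063
Second differences: -468, -816, -1260, -1800, -2436
Third differences: -348, -444, -540, -636
Fourth differences: -96, -96, -96
Constant fourth difference = -96, so extend:
-636 − 96 = -732;  -2436 − 732 = -3168;  -7063 − 3168 = -10231;  -17197 − 10231 = -27428
-732 − 96 = -828;  -3168 − 828 = -3996;  -10231 − 3996 = -14227;  -27428 − 14227 = -41655
-828 − 96 = -924;  -3996 − 924 = -4920;  -14227 − 4920 = -19147;  -41655 − 19147 = -60802
-924 − 96 = -1020;  -4920 − 1020 = -5940;  -19147 − 5940 = -25087;  -60802 − 25087 = -85889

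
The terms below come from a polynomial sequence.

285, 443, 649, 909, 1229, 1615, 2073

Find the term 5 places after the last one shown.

First differences: 158, 206, 260, 320, 386, 458
Second differences: 48, 54, 60, 66, 72
Third differences: 6, 6, 6, 6
The third differences are constant (6).
72 + 6 = 78;  458 + 78 = 536;  2073 + 536 = 2609
78 + 6 = 84;  536 + 84 = 620;  2609 + 620 = 3229
84 + 6 = 90;  620 + 90 = 710;  3229 + 710 = 3939
90 + 6 = 96;  710 + 96 = 806;  3939 + 806 = 4745
96 + 6 = 102;  806 + 102 = 908;  4745 + 908 = 5653

5653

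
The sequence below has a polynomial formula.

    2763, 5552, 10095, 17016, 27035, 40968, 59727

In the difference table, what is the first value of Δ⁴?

96

Δ: 2789, 4543, 6921, 10019, 13933, 18759
Δ²: 1754, 2378, 3098, 3914, 4826
Δ³: 624, 720, 816, 912
Δ⁴: 96, 96, 96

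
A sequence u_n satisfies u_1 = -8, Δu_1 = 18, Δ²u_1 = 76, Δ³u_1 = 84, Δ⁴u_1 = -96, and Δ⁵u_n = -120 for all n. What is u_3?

104

Build the table forward from the leading diagonal:
D5: -120  -120  -120
D4: -96  -216  -336
D3: 84  -12  -228
D2: 76  160  148
D1: 18  94  254
u: -8  10  104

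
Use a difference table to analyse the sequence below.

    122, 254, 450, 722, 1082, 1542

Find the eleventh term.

5762

First differences: 132, 196, 272, 360, 460
Second differences: 64, 76, 88, 100
Third differences: 12, 12, 12
The third differences are constant (12).
100 + 12 = 112;  460 + 112 = 572;  1542 + 572 = 2114
112 + 12 = 124;  572 + 124 = 696;  2114 + 696 = 2810
124 + 12 = 136;  696 + 136 = 832;  2810 + 832 = 3642
136 + 12 = 148;  832 + 148 = 980;  3642 + 980 = 4622
148 + 12 = 160;  980 + 160 = 1140;  4622 + 1140 = 5762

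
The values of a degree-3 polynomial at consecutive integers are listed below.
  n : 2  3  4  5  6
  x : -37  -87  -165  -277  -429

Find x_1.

-9

First differences: -50, -78, -112, -152
Second differences: -28, -34, -40
Third differences: -6, -6
The third differences are constant at -6.
Work back: -28 + 6 = -22;  -50 + 22 = -28;  -37 + 28 = -9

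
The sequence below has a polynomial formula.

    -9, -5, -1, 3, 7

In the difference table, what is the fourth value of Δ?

4

First differences: 4, 4, 4, 4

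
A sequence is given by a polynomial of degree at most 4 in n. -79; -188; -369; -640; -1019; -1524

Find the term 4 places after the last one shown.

-5164

Δ: -109, -181, -271, -379, -505
Δ²: -72, -90, -108, -126
Δ³: -18, -18, -18
The third differences are constant (-18).
-126 − 18 = -144;  -505 − 144 = -649;  -1524 − 649 = -2173
-144 − 18 = -162;  -649 − 162 = -811;  -2173 − 811 = -2984
-162 − 18 = -180;  -811 − 180 = -991;  -2984 − 991 = -3975
-180 − 18 = -198;  -991 − 198 = -1189;  -3975 − 1189 = -5164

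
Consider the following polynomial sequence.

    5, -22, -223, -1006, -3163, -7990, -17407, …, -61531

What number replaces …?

Using the first 7 terms:
D1: -27, -201, -783, -2157, -4827, -9417
D2: -174, -582, -1374, -2670, -4590
D3: -408, -792, -1296, -1920
D4: -384, -504, -624
D5: -120, -120
Constant fifth difference = -120.
Extend forward: -624 − 120 = -744;  -1920 − 744 = -2664;  -4590 − 2664 = -7254;  -9417 − 7254 = -16671;  -17407 − 16671 = -34078

-34078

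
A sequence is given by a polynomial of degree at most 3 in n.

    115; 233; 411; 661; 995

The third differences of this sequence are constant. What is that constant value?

Δ: 118, 178, 250, 334
Δ²: 60, 72, 84
Δ³: 12, 12

12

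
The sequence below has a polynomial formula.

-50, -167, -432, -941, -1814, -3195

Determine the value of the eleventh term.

Δ: -117, -265, -509, -873, -1381
Δ²: -148, -244, -364, -508
Δ³: -96, -120, -144
Δ⁴: -24, -24
Constant fourth difference = -24, so extend:
-144 − 24 = -168;  -508 − 168 = -676;  -1381 − 676 = -2057;  -3195 − 2057 = -5252
-168 − 24 = -192;  -676 − 192 = -868;  -2057 − 868 = -2925;  -5252 − 2925 = -8177
-192 − 24 = -216;  -868 − 216 = -1084;  -2925 − 1084 = -4009;  -8177 − 4009 = -12186
-216 − 24 = -240;  -1084 − 240 = -1324;  -4009 − 1324 = -5333;  -12186 − 5333 = -17519
-240 − 24 = -264;  -1324 − 264 = -1588;  -5333 − 1588 = -6921;  -17519 − 6921 = -24440

-24440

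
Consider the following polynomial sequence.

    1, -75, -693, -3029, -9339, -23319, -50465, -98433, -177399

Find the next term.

-300419

First differences: -76, -618, -2336, -6310, -13980, -27146, -47968, -78966
Second differences: -542, -1718, -3974, -7670, -13166, -20822, -30998
Third differences: -1176, -2256, -3696, -5496, -7656, -10176
Fourth differences: -1080, -1440, -1800, -2160, -2520
Fifth differences: -360, -360, -360, -360
Constant fifth difference = -360, so extend:
-2520 − 360 = -2880;  -10176 − 2880 = -13056;  -30998 − 13056 = -44054;  -78966 − 44054 = -123020;  -177399 − 123020 = -300419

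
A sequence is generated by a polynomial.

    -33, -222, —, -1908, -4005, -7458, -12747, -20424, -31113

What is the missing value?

-759

Using the last 6 terms:
-2097  -3453  -5289  -7677  -10689
-1356  -1836  -2388  -3012
-480  -552  -624
-72  -72
Constant fourth difference = -72.
Extend backward: -480 + 72 = -408;  -1356 + 408 = -948;  -2097 + 948 = -1149;  -1908 + 1149 = -759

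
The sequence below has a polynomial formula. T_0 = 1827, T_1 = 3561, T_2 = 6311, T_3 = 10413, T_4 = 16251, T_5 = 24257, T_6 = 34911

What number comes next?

48741

Δ: 1734, 2750, 4102, 5838, 8006, 10654
Δ²: 1016, 1352, 1736, 2168, 2648
Δ³: 336, 384, 432, 480
Δ⁴: 48, 48, 48
The fourth differences are constant (48).
480 + 48 = 528;  2648 + 528 = 3176;  10654 + 3176 = 13830;  34911 + 13830 = 48741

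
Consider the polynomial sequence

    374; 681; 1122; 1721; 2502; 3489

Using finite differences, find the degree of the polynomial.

3

Δ: 307, 441, 599, 781, 987
Δ²: 134, 158, 182, 206
Δ³: 24, 24, 24
The third differences are constant, so the polynomial has degree 3.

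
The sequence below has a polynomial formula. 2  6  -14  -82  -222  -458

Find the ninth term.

D1: 4 , -20 , -68 , -140 , -236
D2: -24 , -48 , -72 , -96
D3: -24 , -24 , -24
Constant third difference = -24, so extend:
-96 − 24 = -120;  -236 − 120 = -356;  -458 − 356 = -814
-120 − 24 = -144;  -356 − 144 = -500;  -814 − 500 = -1314
-144 − 24 = -168;  -500 − 168 = -668;  -1314 − 668 = -1982

-1982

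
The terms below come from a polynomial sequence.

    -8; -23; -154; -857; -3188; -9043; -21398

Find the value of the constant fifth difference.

Δ: -15, -131, -703, -2331, -5855, -12355
Δ²: -116, -572, -1628, -3524, -6500
Δ³: -456, -1056, -1896, -2976
Δ⁴: -600, -840, -1080
Δ⁵: -240, -240

-240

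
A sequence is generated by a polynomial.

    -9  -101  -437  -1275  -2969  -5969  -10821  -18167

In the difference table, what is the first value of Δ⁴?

-96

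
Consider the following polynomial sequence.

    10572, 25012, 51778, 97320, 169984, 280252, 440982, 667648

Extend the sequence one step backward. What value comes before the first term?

D1: 14440  26766  45542  72664  110268  160730  226666
D2: 12326  18776  27122  37604  50462  65936
D3: 6450  8346  10482  12858  15474
D4: 1896  2136  2376  2616
D5: 240  240  240
The fifth differences are constant at 240.
Work back: 1896 − 240 = 1656;  6450 − 1656 = 4794;  12326 − 4794 = 7532;  14440 − 7532 = 6908;  10572 − 6908 = 3664

3664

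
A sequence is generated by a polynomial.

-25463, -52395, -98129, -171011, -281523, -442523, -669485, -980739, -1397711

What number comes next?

-1945163

First differences: -26932  -45734  -72882  -110512  -161000  -226962  -311254  -416972
Second differences: -18802  -27148  -37630  -50488  -65962  -84292  -105718
Third differences: -8346  -10482  -12858  -15474  -18330  -21426
Fourth differences: -2136  -2376  -2616  -2856  -3096
Fifth differences: -240  -240  -240  -240
Constant fifth difference = -240, so extend:
-3096 − 240 = -3336;  -21426 − 3336 = -24762;  -105718 − 24762 = -130480;  -416972 − 130480 = -547452;  -1397711 − 547452 = -1945163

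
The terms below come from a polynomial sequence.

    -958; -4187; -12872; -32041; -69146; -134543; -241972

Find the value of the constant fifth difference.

-480

Δ: -3229, -8685, -19169, -37105, -65397, -107429
Δ²: -5456, -10484, -17936, -28292, -42032
Δ³: -5028, -7452, -10356, -13740
Δ⁴: -2424, -2904, -3384
Δ⁵: -480, -480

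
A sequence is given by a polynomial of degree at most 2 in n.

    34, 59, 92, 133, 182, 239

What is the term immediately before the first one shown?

17

First differences: 25  33  41  49  57
Second differences: 8  8  8  8
The second differences are constant at 8.
Work back: 25 − 8 = 17;  34 − 17 = 17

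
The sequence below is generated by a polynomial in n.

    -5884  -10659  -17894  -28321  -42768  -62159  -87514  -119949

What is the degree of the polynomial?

4

-4775, -7235, -10427, -14447, -19391, -25355, -32435
-2460, -3192, -4020, -4944, -5964, -7080
-732, -828, -924, -1020, -1116
-96, -96, -96, -96
The fourth differences are constant, so the polynomial has degree 4.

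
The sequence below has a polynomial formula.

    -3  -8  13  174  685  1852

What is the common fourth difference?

96

D1: -5, 21, 161, 511, 1167
D2: 26, 140, 350, 656
D3: 114, 210, 306
D4: 96, 96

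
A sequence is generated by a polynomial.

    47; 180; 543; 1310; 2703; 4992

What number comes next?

8495

First differences: 133, 363, 767, 1393, 2289
Second differences: 230, 404, 626, 896
Third differences: 174, 222, 270
Fourth differences: 48, 48
Constant fourth difference = 48, so extend:
270 + 48 = 318;  896 + 318 = 1214;  2289 + 1214 = 3503;  4992 + 3503 = 8495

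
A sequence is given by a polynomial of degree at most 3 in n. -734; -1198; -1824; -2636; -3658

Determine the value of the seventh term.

-6428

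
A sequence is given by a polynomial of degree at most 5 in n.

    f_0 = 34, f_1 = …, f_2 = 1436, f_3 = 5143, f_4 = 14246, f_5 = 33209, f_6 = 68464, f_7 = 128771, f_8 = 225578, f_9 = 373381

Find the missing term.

269

Using the last 8 terms:
First differences: 3707, 9103, 18963, 35255, 60307, 96807, 147803
Second differences: 5396, 9860, 16292, 25052, 36500, 50996
Third differences: 4464, 6432, 8760, 11448, 14496
Fourth differences: 1968, 2328, 2688, 3048
Fifth differences: 360, 360, 360
Constant fifth difference = 360.
Extend backward: 1968 − 360 = 1608;  4464 − 1608 = 2856;  5396 − 2856 = 2540;  3707 − 2540 = 1167;  1436 − 1167 = 269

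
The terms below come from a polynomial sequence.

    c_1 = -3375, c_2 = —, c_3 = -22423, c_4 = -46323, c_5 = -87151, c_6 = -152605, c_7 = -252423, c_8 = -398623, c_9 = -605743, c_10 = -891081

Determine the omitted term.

-9553

Using the last 8 terms:
-23900  -40828  -65454  -99818  -146200  -207120  -285338
-16928  -24626  -34364  -46382  -60920  -78218
-7698  -9738  -12018  -14538  -17298
-2040  -2280  -2520  -2760
-240  -240  -240
Constant fifth difference = -240.
Extend backward: -2040 + 240 = -1800;  -7698 + 1800 = -5898;  -16928 + 5898 = -11030;  -23900 + 11030 = -12870;  -22423 + 12870 = -9553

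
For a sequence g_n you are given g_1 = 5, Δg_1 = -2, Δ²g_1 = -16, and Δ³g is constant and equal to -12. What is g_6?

-285

Build the table forward from the leading diagonal:
Third differences: -12, -12, -12, -12, -12, -12
Second differences: -16, -28, -40, -52, -64, -76
First differences: -2, -18, -46, -86, -138, -202
g: 5, 3, -15, -61, -147, -285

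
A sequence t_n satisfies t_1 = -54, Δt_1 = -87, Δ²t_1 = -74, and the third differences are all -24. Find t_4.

-561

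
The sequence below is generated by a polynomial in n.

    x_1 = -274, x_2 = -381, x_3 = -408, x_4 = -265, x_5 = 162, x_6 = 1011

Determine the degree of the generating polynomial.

4

D1: -107, -27, 143, 427, 849
D2: 80, 170, 284, 422
D3: 90, 114, 138
D4: 24, 24
The fourth differences are constant, so the polynomial has degree 4.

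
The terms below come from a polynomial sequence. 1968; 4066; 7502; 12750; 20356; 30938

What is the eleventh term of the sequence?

First differences: 2098, 3436, 5248, 7606, 10582
Second differences: 1338, 1812, 2358, 2976
Third differences: 474, 546, 618
Fourth differences: 72, 72
Constant fourth difference = 72, so extend:
618 + 72 = 690;  2976 + 690 = 3666;  10582 + 3666 = 14248;  30938 + 14248 = 45186
690 + 72 = 762;  3666 + 762 = 4428;  14248 + 4428 = 18676;  45186 + 18676 = 63862
762 + 72 = 834;  4428 + 834 = 5262;  18676 + 5262 = 23938;  63862 + 23938 = 87800
834 + 72 = 906;  5262 + 906 = 6168;  23938 + 6168 = 30106;  87800 + 30106 = 117906
906 + 72 = 978;  6168 + 978 = 7146;  30106 + 7146 = 37252;  117906 + 37252 = 155158

155158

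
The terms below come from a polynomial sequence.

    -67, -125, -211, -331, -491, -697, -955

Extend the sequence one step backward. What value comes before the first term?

-31

D1: -58  -86  -120  -160  -206  -258
D2: -28  -34  -40  -46  -52
D3: -6  -6  -6  -6
The third differences are constant at -6.
Work back: -28 + 6 = -22;  -58 + 22 = -36;  -67 + 36 = -31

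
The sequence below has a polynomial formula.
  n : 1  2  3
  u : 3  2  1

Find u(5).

Δ: -1  -1
Constant first difference = -1, so extend:
1 − 1 = 0
0 − 1 = -1

-1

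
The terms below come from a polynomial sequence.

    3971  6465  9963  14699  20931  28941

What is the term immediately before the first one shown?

2494, 3498, 4736, 6232, 8010
1004, 1238, 1496, 1778
234, 258, 282
24, 24
The fourth differences are constant at 24.
Work back: 234 − 24 = 210;  1004 − 210 = 794;  2494 − 794 = 1700;  3971 − 1700 = 2271

2271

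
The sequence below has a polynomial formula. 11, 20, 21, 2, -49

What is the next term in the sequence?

-144

9, 1, -19, -51
-8, -20, -32
-12, -12
Constant third difference = -12, so extend:
-32 − 12 = -44;  -51 − 44 = -95;  -49 − 95 = -144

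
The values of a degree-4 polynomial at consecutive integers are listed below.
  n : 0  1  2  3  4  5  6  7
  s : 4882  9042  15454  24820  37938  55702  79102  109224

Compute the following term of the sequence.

4160 , 6412 , 9366 , 13118 , 17764 , 23400 , 30122
2252 , 2954 , 3752 , 4646 , 5636 , 6722
702 , 798 , 894 , 990 , 1086
96 , 96 , 96 , 96
The fourth differences are constant (96).
1086 + 96 = 1182;  6722 + 1182 = 7904;  30122 + 7904 = 38026;  109224 + 38026 = 147250

147250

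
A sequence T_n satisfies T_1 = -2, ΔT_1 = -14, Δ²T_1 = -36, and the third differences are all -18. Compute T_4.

Build the table forward from the leading diagonal:
Third differences: -18, -18, -18, -18
Second differences: -36, -54, -72, -90
First differences: -14, -50, -104, -176
T: -2, -16, -66, -170

-170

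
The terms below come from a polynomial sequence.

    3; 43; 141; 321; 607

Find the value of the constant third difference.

24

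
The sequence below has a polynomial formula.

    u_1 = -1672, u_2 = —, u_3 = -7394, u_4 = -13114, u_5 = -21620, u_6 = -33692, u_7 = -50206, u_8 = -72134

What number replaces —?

Using the last 6 terms:
First differences: -5720, -8506, -12072, -16514, -21928
Second differences: -2786, -3566, -4442, -5414
Third differences: -780, -876, -972
Fourth differences: -96, -96
Constant fourth difference = -96.
Extend backward: -780 + 96 = -684;  -2786 + 684 = -2102;  -5720 + 2102 = -3618;  -7394 + 3618 = -3776

-3776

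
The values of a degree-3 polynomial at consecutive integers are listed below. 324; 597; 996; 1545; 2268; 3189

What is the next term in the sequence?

4332

Δ: 273 , 399 , 549 , 723 , 921
Δ²: 126 , 150 , 174 , 198
Δ³: 24 , 24 , 24
Third differences constant at 24.
198 + 24 = 222;  921 + 222 = 1143;  3189 + 1143 = 4332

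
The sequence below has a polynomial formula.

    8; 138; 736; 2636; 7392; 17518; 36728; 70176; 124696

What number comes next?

209042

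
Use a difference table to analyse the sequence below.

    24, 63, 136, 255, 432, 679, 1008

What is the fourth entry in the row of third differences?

D1: 39, 73, 119, 177, 247, 329
D2: 34, 46, 58, 70, 82
D3: 12, 12, 12, 12

12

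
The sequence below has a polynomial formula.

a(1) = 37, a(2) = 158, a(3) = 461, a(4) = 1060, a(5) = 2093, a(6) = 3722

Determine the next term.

First differences: 121, 303, 599, 1033, 1629
Second differences: 182, 296, 434, 596
Third differences: 114, 138, 162
Fourth differences: 24, 24
Fourth differences constant at 24.
162 + 24 = 186;  596 + 186 = 782;  1629 + 782 = 2411;  3722 + 2411 = 6133

6133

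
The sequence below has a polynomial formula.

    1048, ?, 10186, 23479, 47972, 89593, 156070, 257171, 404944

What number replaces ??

3725

Using the last 7 terms:
Δ: 13293, 24493, 41621, 66477, 101101, 147773
Δ²: 11200, 17128, 24856, 34624, 46672
Δ³: 5928, 7728, 9768, 12048
Δ⁴: 1800, 2040, 2280
Δ⁵: 240, 240
Constant fifth difference = 240.
Extend backward: 1800 − 240 = 1560;  5928 − 1560 = 4368;  11200 − 4368 = 6832;  13293 − 6832 = 6461;  10186 − 6461 = 3725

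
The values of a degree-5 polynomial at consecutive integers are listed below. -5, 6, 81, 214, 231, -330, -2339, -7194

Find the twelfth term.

Δ: 11, 75, 133, 17, -561, -2009, -4855
Δ²: 64, 58, -116, -578, -1448, -2846
Δ³: -6, -174, -462, -870, -1398
Δ⁴: -168, -288, -408, -528
Δ⁵: -120, -120, -120
The fifth differences are constant (-120).
-528 − 120 = -648;  -1398 − 648 = -2046;  -2846 − 2046 = -4892;  -4855 − 4892 = -9747;  -7194 − 9747 = -16941
-648 − 120 = -768;  -2046 − 768 = -2814;  -4892 − 2814 = -7706;  -9747 − 7706 = -17453;  -16941 − 17453 = -34394
-768 − 120 = -888;  -2814 − 888 = -3702;  -7706 − 3702 = -11408;  -17453 − 11408 = -28861;  -34394 − 28861 = -63255
-888 − 120 = -1008;  -3702 − 1008 = -4710;  -11408 − 4710 = -16118;  -28861 − 16118 = -44979;  -63255 − 44979 = -108234

-108234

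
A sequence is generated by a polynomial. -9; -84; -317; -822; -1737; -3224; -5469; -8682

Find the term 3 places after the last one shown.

-26589

First differences: -75, -233, -505, -915, -1487, -2245, -3213
Second differences: -158, -272, -410, -572, -758, -968
Third differences: -114, -138, -162, -186, -210
Fourth differences: -24, -24, -24, -24
The fourth differences are constant (-24).
-210 − 24 = -234;  -968 − 234 = -1202;  -3213 − 1202 = -4415;  -8682 − 4415 = -13097
-234 − 24 = -258;  -1202 − 258 = -1460;  -4415 − 1460 = -5875;  -13097 − 5875 = -18972
-258 − 24 = -282;  -1460 − 282 = -1742;  -5875 − 1742 = -7617;  -18972 − 7617 = -26589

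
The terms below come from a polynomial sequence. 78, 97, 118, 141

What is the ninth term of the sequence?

D1: 19, 21, 23
D2: 2, 2
The second differences are constant (2).
23 + 2 = 25;  141 + 25 = 166
25 + 2 = 27;  166 + 27 = 193
27 + 2 = 29;  193 + 29 = 222
29 + 2 = 31;  222 + 31 = 253
31 + 2 = 33;  253 + 33 = 286

286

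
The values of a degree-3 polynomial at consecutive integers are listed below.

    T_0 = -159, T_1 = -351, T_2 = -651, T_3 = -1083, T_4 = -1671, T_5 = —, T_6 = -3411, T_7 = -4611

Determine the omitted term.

-2439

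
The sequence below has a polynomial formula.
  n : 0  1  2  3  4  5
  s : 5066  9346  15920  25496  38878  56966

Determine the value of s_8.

149906

First differences: 4280  6574  9576  13382  18088
Second differences: 2294  3002  3806  4706
Third differences: 708  804  900
Fourth differences: 96  96
The fourth differences are constant (96).
900 + 96 = 996;  4706 + 996 = 5702;  18088 + 5702 = 23790;  56966 + 23790 = 80756
996 + 96 = 1092;  5702 + 1092 = 6794;  23790 + 6794 = 30584;  80756 + 30584 = 111340
1092 + 96 = 1188;  6794 + 1188 = 7982;  30584 + 7982 = 38566;  111340 + 38566 = 149906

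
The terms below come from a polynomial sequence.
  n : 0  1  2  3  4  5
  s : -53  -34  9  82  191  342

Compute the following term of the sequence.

Δ: 19, 43, 73, 109, 151
Δ²: 24, 30, 36, 42
Δ³: 6, 6, 6
The third differences are constant (6).
42 + 6 = 48;  151 + 48 = 199;  342 + 199 = 541

541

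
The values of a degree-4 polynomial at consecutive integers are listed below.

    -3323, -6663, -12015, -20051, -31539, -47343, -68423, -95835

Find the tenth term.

Δ: -3340 , -5352 , -8036 , -11488 , -15804 , -21080 , -27412
Δ²: -2012 , -2684 , -3452 , -4316 , -5276 , -6332
Δ³: -672 , -768 , -864 , -960 , -1056
Δ⁴: -96 , -96 , -96 , -96
The fourth differences are constant (-96).
-1056 − 96 = -1152;  -6332 − 1152 = -7484;  -27412 − 7484 = -34896;  -95835 − 34896 = -130731
-1152 − 96 = -1248;  -7484 − 1248 = -8732;  -34896 − 8732 = -43628;  -130731 − 43628 = -174359

-174359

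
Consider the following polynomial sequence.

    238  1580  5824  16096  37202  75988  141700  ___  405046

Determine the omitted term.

Using the first 7 terms:
1342, 4244, 10272, 21106, 38786, 65712
2902, 6028, 10834, 17680, 26926
3126, 4806, 6846, 9246
1680, 2040, 2400
360, 360
Constant fifth difference = 360.
Extend forward: 2400 + 360 = 2760;  9246 + 2760 = 12006;  26926 + 12006 = 38932;  65712 + 38932 = 104644;  141700 + 104644 = 246344

246344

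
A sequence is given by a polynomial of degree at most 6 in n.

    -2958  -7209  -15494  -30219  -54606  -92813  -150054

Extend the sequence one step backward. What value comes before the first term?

-1031

First differences: -4251  -8285  -14725  -24387  -38207  -57241
Second differences: -4034  -6440  -9662  -13820  -19034
Third differences: -2406  -3222  -4158  -5214
Fourth differences: -816  -936  -1056
Fifth differences: -120  -120
The fifth differences are constant at -120.
Work back: -816 + 120 = -696;  -2406 + 696 = -1710;  -4034 + 1710 = -2324;  -4251 + 2324 = -1927;  -2958 + 1927 = -1031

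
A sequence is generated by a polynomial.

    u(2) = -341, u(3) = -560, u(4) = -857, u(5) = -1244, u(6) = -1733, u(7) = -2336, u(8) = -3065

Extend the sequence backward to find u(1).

-188

D1: -219, -297, -387, -489, -603, -729
D2: -78, -90, -102, -114, -126
D3: -12, -12, -12, -12
The third differences are constant at -12.
Work back: -78 + 12 = -66;  -219 + 66 = -153;  -341 + 153 = -188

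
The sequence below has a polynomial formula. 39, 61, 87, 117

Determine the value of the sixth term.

First differences: 22  26  30
Second differences: 4  4
The second differences are constant (4).
30 + 4 = 34;  117 + 34 = 151
34 + 4 = 38;  151 + 38 = 189

189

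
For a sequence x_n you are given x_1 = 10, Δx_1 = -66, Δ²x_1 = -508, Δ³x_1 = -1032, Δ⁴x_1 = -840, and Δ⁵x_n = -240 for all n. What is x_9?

Build the table forward from the leading diagonal:
D5: -240  -240  -240  -240  -240  -240  -240  -240  -240
D4: -840  -1080  -1320  -1560  -1800  -2040  -2280  -2520  -2760
D3: -1032  -1872  -2952  -4272  -5832  -7632  -9672  -11952  -14472
D2: -508  -1540  -3412  -6364  -10636  -16468  -24100  -33772  -45724
D1: -66  -574  -2114  -5526  -11890  -22526  -38994  -63094  -96866
x: 10  -56  -630  -2744  -8270  -20160  -42686  -81680  -144774

-144774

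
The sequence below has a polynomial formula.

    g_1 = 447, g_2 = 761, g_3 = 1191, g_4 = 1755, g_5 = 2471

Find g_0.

231

Δ: 314, 430, 564, 716
Δ²: 116, 134, 152
Δ³: 18, 18
The third differences are constant at 18.
Work back: 116 − 18 = 98;  314 − 98 = 216;  447 − 216 = 231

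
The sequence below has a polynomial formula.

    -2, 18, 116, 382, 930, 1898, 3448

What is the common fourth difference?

Δ: 20, 98, 266, 548, 968, 1550
Δ²: 78, 168, 282, 420, 582
Δ³: 90, 114, 138, 162
Δ⁴: 24, 24, 24

24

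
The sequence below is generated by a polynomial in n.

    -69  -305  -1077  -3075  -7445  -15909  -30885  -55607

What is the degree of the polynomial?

-236, -772, -1998, -4370, -8464, -14976, -24722
-536, -1226, -2372, -4094, -6512, -9746
-690, -1146, -1722, -2418, -3234
-456, -576, -696, -816
-120, -120, -120
The fifth differences are constant, so the polynomial has degree 5.

5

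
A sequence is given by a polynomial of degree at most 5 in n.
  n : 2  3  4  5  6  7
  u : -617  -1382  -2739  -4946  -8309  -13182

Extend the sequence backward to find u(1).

First differences: -765, -1357, -2207, -3363, -4873
Second differences: -592, -850, -1156, -1510
Third differences: -258, -306, -354
Fourth differences: -48, -48
The fourth differences are constant at -48.
Work back: -258 + 48 = -210;  -592 + 210 = -382;  -765 + 382 = -383;  -617 + 383 = -234

-234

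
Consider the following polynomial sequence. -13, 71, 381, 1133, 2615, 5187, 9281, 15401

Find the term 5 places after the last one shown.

99071

D1: 84 , 310 , 752 , 1482 , 2572 , 4094 , 6120
D2: 226 , 442 , 730 , 1090 , 1522 , 2026
D3: 216 , 288 , 360 , 432 , 504
D4: 72 , 72 , 72 , 72
Fourth differences constant at 72.
504 + 72 = 576;  2026 + 576 = 2602;  6120 + 2602 = 8722;  15401 + 8722 = 24123
576 + 72 = 648;  2602 + 648 = 3250;  8722 + 3250 = 11972;  24123 + 11972 = 36095
648 + 72 = 720;  3250 + 720 = 3970;  11972 + 3970 = 15942;  36095 + 15942 = 52037
720 + 72 = 792;  3970 + 792 = 4762;  15942 + 4762 = 20704;  52037 + 20704 = 72741
792 + 72 = 864;  4762 + 864 = 5626;  20704 + 5626 = 26330;  72741 + 26330 = 99071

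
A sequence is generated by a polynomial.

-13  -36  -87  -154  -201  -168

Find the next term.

29

-23, -51, -67, -47, 33
-28, -16, 20, 80
12, 36, 60
24, 24
Fourth differences constant at 24.
60 + 24 = 84;  80 + 84 = 164;  33 + 164 = 197;  -168 + 197 = 29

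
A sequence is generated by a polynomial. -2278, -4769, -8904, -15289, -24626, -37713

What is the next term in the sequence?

-55444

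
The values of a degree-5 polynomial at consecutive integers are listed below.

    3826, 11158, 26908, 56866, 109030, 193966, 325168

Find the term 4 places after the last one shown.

1705156

First differences: 7332, 15750, 29958, 52164, 84936, 131202
Second differences: 8418, 14208, 22206, 32772, 46266
Third differences: 5790, 7998, 10566, 13494
Fourth differences: 2208, 2568, 2928
Fifth differences: 360, 360
Fifth differences constant at 360.
2928 + 360 = 3288;  13494 + 3288 = 16782;  46266 + 16782 = 63048;  131202 + 63048 = 194250;  325168 + 194250 = 519418
3288 + 360 = 3648;  16782 + 3648 = 20430;  63048 + 20430 = 83478;  194250 + 83478 = 277728;  519418 + 277728 = 797146
3648 + 360 = 4008;  20430 + 4008 = 24438;  83478 + 24438 = 107916;  277728 + 107916 = 385644;  797146 + 385644 = 1182790
4008 + 360 = 4368;  24438 + 4368 = 28806;  107916 + 28806 = 136722;  385644 + 136722 = 522366;  1182790 + 522366 = 1705156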